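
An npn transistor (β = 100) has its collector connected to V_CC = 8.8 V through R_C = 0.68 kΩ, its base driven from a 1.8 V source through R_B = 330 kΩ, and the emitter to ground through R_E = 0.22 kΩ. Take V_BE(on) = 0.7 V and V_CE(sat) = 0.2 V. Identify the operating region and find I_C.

Assume active. Base-emitter loop: I_B = (V_BB − V_BE)/(R_B + (β+1)R_E) = (1.8 − 0.7)/(330 + 101×0.22) = 0.00312 mA.
I_C = β·I_B = 100×0.00312 = 0.312 mA.
V_CE = V_CC − I_C·R_C − I_E·R_E = 8.8 − 0.312×0.68 − 0.315×0.22 = 8.52 V > V_CE(sat), so the active-region assumption holds.

active; I_C ≈ 0.31 mA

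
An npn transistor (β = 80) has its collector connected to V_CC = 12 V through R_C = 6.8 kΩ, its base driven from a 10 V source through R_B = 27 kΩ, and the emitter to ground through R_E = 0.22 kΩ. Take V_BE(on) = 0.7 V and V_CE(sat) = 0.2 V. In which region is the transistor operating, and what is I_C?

saturation; I_C ≈ 1.7 mA

Assume active: I_B = (10 − 0.7)/(27 + 81×0.22) = 0.207 mA, I_C = β·I_B = 16.6 mA.
Then V_CE = 12 − 16.6×6.8 − 16.8×0.22 = -105 V < 0.2 V — the active assumption fails.
Re-solve with V_CE = 0.2 V. KCL at the emitter: V_E/R_E = (V_BB−0.7−V_E)/R_B + (V_CC−0.2−V_E)/R_C, giving V_E = 0.44 V.
I_C = (V_CC − 0.2 − V_E)/R_C = (11.8 − 0.44)/6.8 = 1.67 mA.
Check: I_B = (9.3 − 0.44)/27 = 0.328 mA, and β·I_B = 26.3 mA > I_C, confirming saturation.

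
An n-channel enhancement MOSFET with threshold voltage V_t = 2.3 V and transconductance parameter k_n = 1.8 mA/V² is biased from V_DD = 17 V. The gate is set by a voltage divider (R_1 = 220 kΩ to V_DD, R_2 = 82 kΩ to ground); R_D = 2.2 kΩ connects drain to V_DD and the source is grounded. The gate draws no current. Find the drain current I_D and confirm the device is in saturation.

I_D ≈ 4.8 mA

V_G = V_DD·R_2/(R_1+R_2) = 17×82/302 = 4.62 V. With the source grounded, V_GS = V_G = 4.62 V.
Assume saturation: I_D = (k_n/2)(V_GS − V_t)² = (1.8/2)×(4.62 − 2.3)² = 0.9×2.32² = 4.83 mA.
V_DS = V_DD − I_D·R_D = 17 − 4.83×2.2 = 6.38 V.
Saturation requires V_DS ≥ V_GS − V_t = 2.32 V; 6.38 ≥ 2.32 ✓.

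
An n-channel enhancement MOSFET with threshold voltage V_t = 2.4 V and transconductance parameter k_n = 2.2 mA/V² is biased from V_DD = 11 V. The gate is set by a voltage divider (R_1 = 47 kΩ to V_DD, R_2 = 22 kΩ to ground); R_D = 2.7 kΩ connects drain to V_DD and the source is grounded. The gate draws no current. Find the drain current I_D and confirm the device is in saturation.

V_G = V_DD·R_2/(R_1+R_2) = 11×22/69 = 3.51 V. With the source grounded, V_GS = V_G = 3.51 V.
Assume saturation: I_D = (k_n/2)(V_GS − V_t)² = (2.2/2)×(3.51 − 2.4)² = 1.1×1.11² = 1.35 mA.
V_DS = V_DD − I_D·R_D = 11 − 1.35×2.7 = 7.36 V.
Saturation requires V_DS ≥ V_GS − V_t = 1.11 V; 7.36 ≥ 1.11 ✓.

I_D ≈ 1.3 mA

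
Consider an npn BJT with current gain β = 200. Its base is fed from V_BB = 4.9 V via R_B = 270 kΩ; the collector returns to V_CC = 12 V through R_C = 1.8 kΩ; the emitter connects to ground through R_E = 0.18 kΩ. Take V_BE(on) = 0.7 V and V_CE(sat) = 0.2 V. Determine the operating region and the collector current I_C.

Assume active. Base-emitter loop: I_B = (V_BB − V_BE)/(R_B + (β+1)R_E) = (4.9 − 0.7)/(270 + 201×0.18) = 0.0137 mA.
I_C = β·I_B = 200×0.0137 = 2.74 mA.
V_CE = V_CC − I_C·R_C − I_E·R_E = 12 − 2.74×1.8 − 2.76×0.18 = 6.57 V > V_CE(sat), so the active-region assumption holds.

active; I_C ≈ 2.7 mA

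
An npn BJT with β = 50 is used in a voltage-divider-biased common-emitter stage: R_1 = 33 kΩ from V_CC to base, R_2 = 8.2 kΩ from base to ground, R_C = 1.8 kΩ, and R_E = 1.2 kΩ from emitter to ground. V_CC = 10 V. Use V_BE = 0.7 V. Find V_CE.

Thevenize the base divider: V_Th = V_CC·R_2/(R_1+R_2) = 10×8.2/41.2 = 1.99 V, R_Th = R_1‖R_2 = 6.57 kΩ.
Base-emitter loop: V_Th = I_B·R_Th + V_BE + (β+1)I_B·R_E, so I_B = (1.99 − 0.7) / (6.57 + 51×1.2) = 0.019 mA.
I_C = β·I_B = 50×0.019 = 0.952 mA, and I_E = (β+1)I_B = 0.971 mA.
V_CE = V_CC − I_C·R_C − I_E·R_E = 10 − 0.952×1.8 − 0.971×1.2 = 7.12 V.
V_CE = 7.12 V > 0.2 V confirms active-region operation.

V_CE ≈ 7.1 V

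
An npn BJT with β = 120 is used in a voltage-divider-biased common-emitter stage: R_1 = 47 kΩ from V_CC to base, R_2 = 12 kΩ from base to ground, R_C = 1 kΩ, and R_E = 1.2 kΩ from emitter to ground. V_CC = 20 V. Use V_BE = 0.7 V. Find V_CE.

V_CE ≈ 14 V

Thevenize the base divider: V_Th = V_CC·R_2/(R_1+R_2) = 20×12/59 = 4.07 V, R_Th = R_1‖R_2 = 9.56 kΩ.
Base-emitter loop: V_Th = I_B·R_Th + V_BE + (β+1)I_B·R_E, so I_B = (4.07 − 0.7) / (9.56 + 121×1.2) = 0.0218 mA.
I_C = β·I_B = 120×0.0218 = 2.61 mA, and I_E = (β+1)I_B = 2.63 mA.
V_CE = V_CC − I_C·R_C − I_E·R_E = 20 − 2.61×1 − 2.63×1.2 = 14.2 V.
V_CE = 14.2 V > 0.2 V confirms active-region operation.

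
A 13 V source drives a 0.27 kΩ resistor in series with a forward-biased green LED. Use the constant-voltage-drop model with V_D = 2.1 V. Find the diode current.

I ≈ 40 mA

KVL around the loop: 13 = V_D + I·R = 2.1 + I × 0.27 kΩ.
So I = (13 − 2.1) / 0.27 kΩ = 10.9 / 0.27 = 40.4 mA.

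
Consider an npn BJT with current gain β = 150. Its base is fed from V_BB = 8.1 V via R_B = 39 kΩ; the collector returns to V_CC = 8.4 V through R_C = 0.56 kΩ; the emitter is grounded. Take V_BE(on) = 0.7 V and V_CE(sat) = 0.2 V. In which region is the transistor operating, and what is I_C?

saturation; I_C ≈ 15 mA

Assume active: I_B = (8.1 − 0.7)/39 = 0.19 mA, giving I_C = β·I_B = 28.5 mA.
But then V_CE = 8.4 − 28.5×0.56 = -7.54 V < V_CE(sat) = 0.2 V — impossible in the active region.
So the transistor is saturated. With V_CE = 0.2 V, I_C = (V_CC − 0.2)/R_C = 8.2/0.56 = 14.6 mA.
Check: β·I_B = 28.5 mA > I_C = 14.6 mA, confirming saturation.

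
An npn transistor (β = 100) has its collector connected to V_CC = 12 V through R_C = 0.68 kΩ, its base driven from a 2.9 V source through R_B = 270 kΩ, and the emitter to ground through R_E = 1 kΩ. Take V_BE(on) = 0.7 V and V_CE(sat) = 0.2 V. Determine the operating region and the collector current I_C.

active; I_C ≈ 0.59 mA

Assume active. Base-emitter loop: I_B = (V_BB − V_BE)/(R_B + (β+1)R_E) = (2.9 − 0.7)/(270 + 101×1) = 0.00593 mA.
I_C = β·I_B = 100×0.00593 = 0.593 mA.
V_CE = V_CC − I_C·R_C − I_E·R_E = 12 − 0.593×0.68 − 0.599×1 = 11 V > V_CE(sat), so the active-region assumption holds.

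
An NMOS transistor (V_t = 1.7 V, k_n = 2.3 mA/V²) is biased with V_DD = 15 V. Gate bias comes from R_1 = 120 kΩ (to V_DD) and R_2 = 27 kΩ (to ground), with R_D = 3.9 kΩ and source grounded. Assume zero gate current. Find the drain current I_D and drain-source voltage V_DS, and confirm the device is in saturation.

V_G = V_DD·R_2/(R_1+R_2) = 15×27/147 = 2.76 V. With the source grounded, V_GS = V_G = 2.76 V.
Assume saturation: I_D = (k_n/2)(V_GS − V_t)² = (2.3/2)×(2.76 − 1.7)² = 1.15×1.06² = 1.28 mA.
V_DS = V_DD − I_D·R_D = 15 − 1.28×3.9 = 10 V.
Saturation requires V_DS ≥ V_GS − V_t = 1.06 V; 10 ≥ 1.06 ✓.

I_D ≈ 1.3 mA, V_DS ≈ 10 V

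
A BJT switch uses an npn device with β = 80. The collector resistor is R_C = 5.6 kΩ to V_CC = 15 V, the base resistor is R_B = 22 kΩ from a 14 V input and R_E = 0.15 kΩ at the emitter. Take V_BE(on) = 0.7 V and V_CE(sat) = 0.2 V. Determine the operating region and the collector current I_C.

Assume active: I_B = (14 − 0.7)/(22 + 81×0.15) = 0.389 mA, I_C = β·I_B = 31.2 mA.
Then V_CE = 15 − 31.2×5.6 − 31.5×0.15 = -164 V < 0.2 V — the active assumption fails.
Re-solve with V_CE = 0.2 V. KCL at the emitter: V_E/R_E = (V_BB−0.7−V_E)/R_B + (V_CC−0.2−V_E)/R_C, giving V_E = 0.471 V.
I_C = (V_CC − 0.2 − V_E)/R_C = (14.8 − 0.471)/5.6 = 2.56 mA.
Check: I_B = (13.3 − 0.471)/22 = 0.583 mA, and β·I_B = 46.6 mA > I_C, confirming saturation.

saturation; I_C ≈ 2.6 mA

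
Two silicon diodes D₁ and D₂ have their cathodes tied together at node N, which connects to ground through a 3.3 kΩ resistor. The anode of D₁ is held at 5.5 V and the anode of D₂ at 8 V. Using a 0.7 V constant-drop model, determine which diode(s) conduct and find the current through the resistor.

Only D₂ conducts; I_R ≈ 2.2 mA

Assume both conduct. Then node N would need to be at both 5.5−0.7 = 4.8 V and 8−0.7 = 7.3 V, which is impossible.
Assume only D₂ conducts: V_N = 8 − 0.7 = 7.3 V, so I_R = 7.3/3.3 = 2.21 mA.
Check D₁: its anode-to-cathode voltage is 5.5 − 7.3 = -1.8 V < 0.7 V, so it is off. The assumption is consistent.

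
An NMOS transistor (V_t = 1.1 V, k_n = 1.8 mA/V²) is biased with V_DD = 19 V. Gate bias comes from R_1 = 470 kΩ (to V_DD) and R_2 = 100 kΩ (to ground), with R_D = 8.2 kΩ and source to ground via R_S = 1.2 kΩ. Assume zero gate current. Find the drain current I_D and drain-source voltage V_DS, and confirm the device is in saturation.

I_D ≈ 0.99 mA, V_DS ≈ 9.7 V

V_G = V_DD·R_2/(R_1+R_2) = 19×100/570 = 3.33 V.
Assume saturation: I_D = (k_n/2)(V_GS − V_t)² with V_GS = V_G − I_D·R_S = 3.33 − 1.2·I_D.
Substituting gives 1.3·I_D² − 5.82·I_D + 4.49 = 0, with roots I_D = 0.988 or 3.51 mA.
The root I_D = 3.51 mA gives V_GS = -0.874 V ≤ V_t, so take I_D = 0.988 mA.
Then V_GS = 2.15 V and V_DS = V_DD − I_D(R_D+R_S) = 19 − 0.988×9.4 = 9.71 V.
Saturation requires V_DS ≥ V_GS − V_t = 1.05 V; 9.71 ≥ 1.05 ✓.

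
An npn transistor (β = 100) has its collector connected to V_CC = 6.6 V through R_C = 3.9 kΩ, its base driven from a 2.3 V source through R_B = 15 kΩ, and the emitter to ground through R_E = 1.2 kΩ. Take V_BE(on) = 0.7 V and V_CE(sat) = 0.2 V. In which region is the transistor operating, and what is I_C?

Assume active. Base-emitter loop: I_B = (V_BB − V_BE)/(R_B + (β+1)R_E) = (2.3 − 0.7)/(15 + 101×1.2) = 0.0117 mA.
I_C = β·I_B = 100×0.0117 = 1.17 mA.
V_CE = V_CC − I_C·R_C − I_E·R_E = 6.6 − 1.17×3.9 − 1.19×1.2 = 0.595 V > V_CE(sat), so the active-region assumption holds.

active; I_C ≈ 1.2 mA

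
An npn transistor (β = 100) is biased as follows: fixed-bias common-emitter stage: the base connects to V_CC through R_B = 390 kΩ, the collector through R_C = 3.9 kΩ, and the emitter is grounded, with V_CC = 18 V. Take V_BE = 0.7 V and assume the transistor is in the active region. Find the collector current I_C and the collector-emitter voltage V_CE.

Base loop: V_CC = I_B·R_B + V_BE, so I_B = (18 − 0.7)/390 kΩ = 0.0444 mA.
In the active region I_C = β·I_B = 100 × 0.0444 = 4.44 mA.
Collector loop: V_CE = V_CC − I_C·R_C = 18 − 4.44×3.9 = 0.7 V.
Since V_CE = 0.7 V > V_CE(sat) ≈ 0.2 V, the transistor is in the active region as assumed.

I_C ≈ 4.4 mA, V_CE ≈ 0.7 V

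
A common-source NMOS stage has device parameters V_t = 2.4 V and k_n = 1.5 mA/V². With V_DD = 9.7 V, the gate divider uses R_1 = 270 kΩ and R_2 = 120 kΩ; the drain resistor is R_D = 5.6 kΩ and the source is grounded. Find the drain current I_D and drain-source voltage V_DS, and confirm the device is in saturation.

I_D ≈ 0.26 mA, V_DS ≈ 8.3 V

V_G = V_DD·R_2/(R_1+R_2) = 9.7×120/390 = 2.98 V. With the source grounded, V_GS = V_G = 2.98 V.
Assume saturation: I_D = (k_n/2)(V_GS − V_t)² = (1.5/2)×(2.98 − 2.4)² = 0.75×0.585² = 0.256 mA.
V_DS = V_DD − I_D·R_D = 9.7 − 0.256×5.6 = 8.26 V.
Saturation requires V_DS ≥ V_GS − V_t = 0.585 V; 8.26 ≥ 0.585 ✓.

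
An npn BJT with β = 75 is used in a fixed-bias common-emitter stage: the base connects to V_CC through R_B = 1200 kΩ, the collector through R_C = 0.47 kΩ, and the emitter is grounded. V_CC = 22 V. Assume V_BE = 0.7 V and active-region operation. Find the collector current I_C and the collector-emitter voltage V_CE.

Base loop: V_CC = I_B·R_B + V_BE, so I_B = (22 − 0.7)/1200 kΩ = 0.0178 mA.
In the active region I_C = β·I_B = 75 × 0.0178 = 1.33 mA.
Collector loop: V_CE = V_CC − I_C·R_C = 22 − 1.33×0.47 = 21.4 V.
Since V_CE = 21.4 V > V_CE(sat) ≈ 0.2 V, the transistor is in the active region as assumed.

I_C ≈ 1.3 mA, V_CE ≈ 21 V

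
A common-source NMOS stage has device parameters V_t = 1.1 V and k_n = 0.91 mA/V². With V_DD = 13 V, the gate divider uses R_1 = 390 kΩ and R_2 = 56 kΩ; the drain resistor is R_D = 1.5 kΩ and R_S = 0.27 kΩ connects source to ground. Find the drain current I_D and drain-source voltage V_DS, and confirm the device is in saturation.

V_G = V_DD·R_2/(R_1+R_2) = 13×56/446 = 1.63 V.
Assume saturation: I_D = (k_n/2)(V_GS − V_t)² with V_GS = V_G − I_D·R_S = 1.63 − 0.27·I_D.
Substituting gives 0.0332·I_D² − 1.13·I_D + 0.129 = 0, with roots I_D = 0.114 or 34 mA.
The root I_D = 34 mA gives V_GS = -7.54 V ≤ V_t, so take I_D = 0.114 mA.
Then V_GS = 1.6 V and V_DS = V_DD − I_D(R_D+R_S) = 13 − 0.114×1.77 = 12.8 V.
Saturation requires V_DS ≥ V_GS − V_t = 0.501 V; 12.8 ≥ 0.501 ✓.

I_D ≈ 0.11 mA, V_DS ≈ 13 V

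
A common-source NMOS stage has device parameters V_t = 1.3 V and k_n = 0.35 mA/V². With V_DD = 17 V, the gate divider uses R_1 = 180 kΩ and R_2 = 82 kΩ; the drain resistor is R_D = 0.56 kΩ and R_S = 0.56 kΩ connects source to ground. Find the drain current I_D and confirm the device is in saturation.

I_D ≈ 1.7 mA

V_G = V_DD·R_2/(R_1+R_2) = 17×82/262 = 5.32 V.
Assume saturation: I_D = (k_n/2)(V_GS − V_t)² with V_GS = V_G − I_D·R_S = 5.32 − 0.56·I_D.
Substituting gives 0.0549·I_D² − 1.79·I_D + 2.83 = 0, with roots I_D = 1.67 or 30.9 mA.
The root I_D = 30.9 mA gives V_GS = -12 V ≤ V_t, so take I_D = 1.67 mA.
Then V_GS = 4.39 V and V_DS = V_DD − I_D(R_D+R_S) = 17 − 1.67×1.12 = 15.1 V.
Saturation requires V_DS ≥ V_GS − V_t = 3.09 V; 15.1 ≥ 3.09 ✓.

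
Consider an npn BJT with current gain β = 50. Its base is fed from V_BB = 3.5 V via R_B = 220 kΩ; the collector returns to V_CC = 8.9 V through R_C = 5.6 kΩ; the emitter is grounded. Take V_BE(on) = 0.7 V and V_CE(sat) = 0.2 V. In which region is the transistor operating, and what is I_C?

Assume active. Base-emitter loop: I_B = (V_BB − V_BE)/R_B = (3.5 − 0.7)/220 = 0.0127 mA.
I_C = β·I_B = 50×0.0127 = 0.636 mA.
V_CE = V_CC − I_C·R_C = 8.9 − 0.636×5.6 = 5.34 V > V_CE(sat), so the active-region assumption holds.

active; I_C ≈ 0.64 mA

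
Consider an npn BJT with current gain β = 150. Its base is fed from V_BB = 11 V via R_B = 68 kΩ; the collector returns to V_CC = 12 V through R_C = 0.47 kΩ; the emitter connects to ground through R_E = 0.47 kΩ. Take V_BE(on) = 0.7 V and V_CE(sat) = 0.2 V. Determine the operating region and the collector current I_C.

active; I_C ≈ 11 mA

Assume active. Base-emitter loop: I_B = (V_BB − V_BE)/(R_B + (β+1)R_E) = (11 − 0.7)/(68 + 151×0.47) = 0.0741 mA.
I_C = β·I_B = 150×0.0741 = 11.1 mA.
V_CE = V_CC − I_C·R_C − I_E·R_E = 12 − 11.1×0.47 − 11.2×0.47 = 1.51 V > V_CE(sat), so the active-region assumption holds.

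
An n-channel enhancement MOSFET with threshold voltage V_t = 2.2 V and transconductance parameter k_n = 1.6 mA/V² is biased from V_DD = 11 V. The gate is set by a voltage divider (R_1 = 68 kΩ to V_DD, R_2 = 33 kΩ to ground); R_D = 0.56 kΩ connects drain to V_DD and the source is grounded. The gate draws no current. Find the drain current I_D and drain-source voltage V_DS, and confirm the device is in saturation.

V_G = V_DD·R_2/(R_1+R_2) = 11×33/101 = 3.59 V. With the source grounded, V_GS = V_G = 3.59 V.
Assume saturation: I_D = (k_n/2)(V_GS − V_t)² = (1.6/2)×(3.59 − 2.2)² = 0.8×1.39² = 1.55 mA.
V_DS = V_DD − I_D·R_D = 11 − 1.55×0.56 = 10.1 V.
Saturation requires V_DS ≥ V_GS − V_t = 1.39 V; 10.1 ≥ 1.39 ✓.

I_D ≈ 1.6 mA, V_DS ≈ 10 V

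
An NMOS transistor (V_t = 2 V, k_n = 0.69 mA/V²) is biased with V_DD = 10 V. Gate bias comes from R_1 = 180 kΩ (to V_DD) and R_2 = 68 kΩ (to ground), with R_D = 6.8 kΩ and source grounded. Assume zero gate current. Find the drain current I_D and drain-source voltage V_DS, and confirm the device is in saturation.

V_G = V_DD·R_2/(R_1+R_2) = 10×68/248 = 2.74 V. With the source grounded, V_GS = V_G = 2.74 V.
Assume saturation: I_D = (k_n/2)(V_GS − V_t)² = (0.69/2)×(2.74 − 2)² = 0.345×0.742² = 0.19 mA.
V_DS = V_DD − I_D·R_D = 10 − 0.19×6.8 = 8.71 V.
Saturation requires V_DS ≥ V_GS − V_t = 0.742 V; 8.71 ≥ 0.742 ✓.

I_D ≈ 0.19 mA, V_DS ≈ 8.7 V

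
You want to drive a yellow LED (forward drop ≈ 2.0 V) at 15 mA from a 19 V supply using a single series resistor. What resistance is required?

The resistor drops V_S − V_D = 19 − 2.0 = 17 V at 15 mA.
R = 17 V / 15 mA = 1.13 kΩ.

R ≈ 1.1 kΩ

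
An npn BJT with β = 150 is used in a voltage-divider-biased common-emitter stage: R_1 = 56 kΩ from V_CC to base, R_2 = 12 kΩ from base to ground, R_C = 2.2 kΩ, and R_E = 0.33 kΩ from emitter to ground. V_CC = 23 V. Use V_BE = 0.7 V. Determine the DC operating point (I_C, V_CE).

Thevenize the base divider: V_Th = V_CC·R_2/(R_1+R_2) = 23×12/68 = 4.06 V, R_Th = R_1‖R_2 = 9.88 kΩ.
Base-emitter loop: V_Th = I_B·R_Th + V_BE + (β+1)I_B·R_E, so I_B = (4.06 − 0.7) / (9.88 + 151×0.33) = 0.0563 mA.
I_C = β·I_B = 150×0.0563 = 8.44 mA, and I_E = (β+1)I_B = 8.49 mA.
V_CE = V_CC − I_C·R_C − I_E·R_E = 23 − 8.44×2.2 − 8.49×0.33 = 1.63 V.
V_CE = 1.63 V > 0.2 V confirms active-region operation.

I_C ≈ 8.4 mA, V_CE ≈ 1.6 V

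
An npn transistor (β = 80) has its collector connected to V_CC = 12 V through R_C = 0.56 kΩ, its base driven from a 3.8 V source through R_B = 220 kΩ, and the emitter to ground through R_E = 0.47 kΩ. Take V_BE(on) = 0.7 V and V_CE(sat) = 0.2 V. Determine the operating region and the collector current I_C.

active; I_C ≈ 0.96 mA

Assume active. Base-emitter loop: I_B = (V_BB − V_BE)/(R_B + (β+1)R_E) = (3.8 − 0.7)/(220 + 81×0.47) = 0.012 mA.
I_C = β·I_B = 80×0.012 = 0.961 mA.
V_CE = V_CC − I_C·R_C − I_E·R_E = 12 − 0.961×0.56 − 0.973×0.47 = 11 V > V_CE(sat), so the active-region assumption holds.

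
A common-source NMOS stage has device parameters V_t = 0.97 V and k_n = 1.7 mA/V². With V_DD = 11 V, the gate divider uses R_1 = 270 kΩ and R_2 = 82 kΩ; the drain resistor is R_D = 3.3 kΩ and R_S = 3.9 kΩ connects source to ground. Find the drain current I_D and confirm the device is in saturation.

V_G = V_DD·R_2/(R_1+R_2) = 11×82/352 = 2.56 V.
Assume saturation: I_D = (k_n/2)(V_GS − V_t)² with V_GS = V_G − I_D·R_S = 2.56 − 3.9·I_D.
Substituting gives 12.9·I_D² − 11.6·I_D + 2.16 = 0, with roots I_D = 0.265 or 0.629 mA.
The root I_D = 0.629 mA gives V_GS = 0.11 V ≤ V_t, so take I_D = 0.265 mA.
Then V_GS = 1.53 V and V_DS = V_DD − I_D(R_D+R_S) = 11 − 0.265×7.2 = 9.09 V.
Saturation requires V_DS ≥ V_GS − V_t = 0.558 V; 9.09 ≥ 0.558 ✓.

I_D ≈ 0.27 mA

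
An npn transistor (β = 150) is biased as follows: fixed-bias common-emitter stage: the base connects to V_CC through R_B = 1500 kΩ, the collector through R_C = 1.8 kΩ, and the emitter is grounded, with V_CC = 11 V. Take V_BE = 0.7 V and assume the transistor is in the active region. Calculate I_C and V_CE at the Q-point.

Base loop: V_CC = I_B·R_B + V_BE, so I_B = (11 − 0.7)/1500 kΩ = 0.00687 mA.
In the active region I_C = β·I_B = 150 × 0.00687 = 1.03 mA.
Collector loop: V_CE = V_CC − I_C·R_C = 11 − 1.03×1.8 = 9.15 V.
Since V_CE = 9.15 V > V_CE(sat) ≈ 0.2 V, the transistor is in the active region as assumed.

I_C ≈ 1 mA, V_CE ≈ 9.1 V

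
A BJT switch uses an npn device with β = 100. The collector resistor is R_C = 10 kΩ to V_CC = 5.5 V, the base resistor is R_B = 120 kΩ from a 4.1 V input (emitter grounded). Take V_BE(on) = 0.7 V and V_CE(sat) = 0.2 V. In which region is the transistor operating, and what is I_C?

Assume active: I_B = (4.1 − 0.7)/120 = 0.0283 mA, giving I_C = β·I_B = 2.83 mA.
But then V_CE = 5.5 − 2.83×10 = -22.8 V < V_CE(sat) = 0.2 V — impossible in the active region.
So the transistor is saturated. With V_CE = 0.2 V, I_C = (V_CC − 0.2)/R_C = 5.3/10 = 0.53 mA.
Check: β·I_B = 2.83 mA > I_C = 0.53 mA, confirming saturation.

saturation; I_C ≈ 0.53 mA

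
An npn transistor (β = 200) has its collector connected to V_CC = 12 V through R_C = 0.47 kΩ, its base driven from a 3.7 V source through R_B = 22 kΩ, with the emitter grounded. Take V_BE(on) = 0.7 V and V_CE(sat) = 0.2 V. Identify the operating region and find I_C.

saturation; I_C ≈ 25 mA

Assume active: I_B = (3.7 − 0.7)/22 = 0.136 mA, giving I_C = β·I_B = 27.3 mA.
But then V_CE = 12 − 27.3×0.47 = -0.818 V < V_CE(sat) = 0.2 V — impossible in the active region.
So the transistor is saturated. With V_CE = 0.2 V, I_C = (V_CC − 0.2)/R_C = 11.8/0.47 = 25.1 mA.
Check: β·I_B = 27.3 mA > I_C = 25.1 mA, confirming saturation.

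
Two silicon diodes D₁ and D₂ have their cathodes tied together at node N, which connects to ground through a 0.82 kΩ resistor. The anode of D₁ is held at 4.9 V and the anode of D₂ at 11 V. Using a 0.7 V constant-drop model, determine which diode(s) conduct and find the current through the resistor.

Only D₂ conducts; I_R ≈ 13 mA

Assume both conduct. Then node N would need to be at both 4.9−0.7 = 4.2 V and 11−0.7 = 10.3 V, which is impossible.
Assume only D₂ conducts: V_N = 11 − 0.7 = 10.3 V, so I_R = 10.3/0.82 = 12.6 mA.
Check D₁: its anode-to-cathode voltage is 4.9 − 10.3 = -5.4 V < 0.7 V, so it is off. The assumption is consistent.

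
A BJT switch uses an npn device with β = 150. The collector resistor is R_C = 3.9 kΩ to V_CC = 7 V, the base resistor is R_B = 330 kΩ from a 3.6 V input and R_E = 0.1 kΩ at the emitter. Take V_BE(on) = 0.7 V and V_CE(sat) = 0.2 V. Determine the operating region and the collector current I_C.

active; I_C ≈ 1.3 mA

Assume active. Base-emitter loop: I_B = (V_BB − V_BE)/(R_B + (β+1)R_E) = (3.6 − 0.7)/(330 + 151×0.1) = 0.0084 mA.
I_C = β·I_B = 150×0.0084 = 1.26 mA.
V_CE = V_CC − I_C·R_C − I_E·R_E = 7 − 1.26×3.9 − 1.27×0.1 = 1.96 V > V_CE(sat), so the active-region assumption holds.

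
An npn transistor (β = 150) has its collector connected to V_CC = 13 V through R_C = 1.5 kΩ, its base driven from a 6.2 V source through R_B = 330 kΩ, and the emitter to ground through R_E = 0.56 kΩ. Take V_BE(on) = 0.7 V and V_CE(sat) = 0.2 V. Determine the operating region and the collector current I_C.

Assume active. Base-emitter loop: I_B = (V_BB − V_BE)/(R_B + (β+1)R_E) = (6.2 − 0.7)/(330 + 151×0.56) = 0.0133 mA.
I_C = β·I_B = 150×0.0133 = 1.99 mA.
V_CE = V_CC − I_C·R_C − I_E·R_E = 13 − 1.99×1.5 − 2×0.56 = 8.89 V > V_CE(sat), so the active-region assumption holds.

active; I_C ≈ 2 mA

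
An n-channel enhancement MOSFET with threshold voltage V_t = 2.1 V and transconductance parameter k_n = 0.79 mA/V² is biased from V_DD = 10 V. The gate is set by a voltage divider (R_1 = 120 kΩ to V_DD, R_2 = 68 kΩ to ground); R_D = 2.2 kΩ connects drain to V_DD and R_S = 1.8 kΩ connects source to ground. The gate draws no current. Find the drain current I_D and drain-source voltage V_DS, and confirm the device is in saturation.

V_G = V_DD·R_2/(R_1+R_2) = 10×68/188 = 3.62 V.
Assume saturation: I_D = (k_n/2)(V_GS − V_t)² with V_GS = V_G − I_D·R_S = 3.62 − 1.8·I_D.
Substituting gives 1.28·I_D² − 3.16·I_D + 0.909 = 0, with roots I_D = 0.333 or 2.13 mA.
The root I_D = 2.13 mA gives V_GS = -0.224 V ≤ V_t, so take I_D = 0.333 mA.
Then V_GS = 3.02 V and V_DS = V_DD − I_D(R_D+R_S) = 10 − 0.333×4 = 8.67 V.
Saturation requires V_DS ≥ V_GS − V_t = 0.918 V; 8.67 ≥ 0.918 ✓.

I_D ≈ 0.33 mA, V_DS ≈ 8.7 V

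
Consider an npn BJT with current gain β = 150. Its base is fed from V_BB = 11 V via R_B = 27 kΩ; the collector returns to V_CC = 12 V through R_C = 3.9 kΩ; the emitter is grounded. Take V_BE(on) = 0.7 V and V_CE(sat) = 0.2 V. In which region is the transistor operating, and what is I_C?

Assume active: I_B = (11 − 0.7)/27 = 0.381 mA, giving I_C = β·I_B = 57.2 mA.
But then V_CE = 12 − 57.2×3.9 = -211 V < V_CE(sat) = 0.2 V — impossible in the active region.
So the transistor is saturated. With V_CE = 0.2 V, I_C = (V_CC − 0.2)/R_C = 11.8/3.9 = 3.03 mA.
Check: β·I_B = 57.2 mA > I_C = 3.03 mA, confirming saturation.

saturation; I_C ≈ 3 mA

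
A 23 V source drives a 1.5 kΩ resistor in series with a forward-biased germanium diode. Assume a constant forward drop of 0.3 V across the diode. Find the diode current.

KVL around the loop: 23 = V_D + I·R = 0.3 + I × 1.5 kΩ.
So I = (23 − 0.3) / 1.5 kΩ = 22.7 / 1.5 = 15.1 mA.

I ≈ 15 mA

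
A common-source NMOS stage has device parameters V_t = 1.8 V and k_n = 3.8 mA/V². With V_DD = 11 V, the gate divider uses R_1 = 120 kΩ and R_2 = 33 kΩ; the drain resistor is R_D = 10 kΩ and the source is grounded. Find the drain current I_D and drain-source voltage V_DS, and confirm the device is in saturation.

I_D ≈ 0.62 mA, V_DS ≈ 4.8 V

V_G = V_DD·R_2/(R_1+R_2) = 11×33/153 = 2.37 V. With the source grounded, V_GS = V_G = 2.37 V.
Assume saturation: I_D = (k_n/2)(V_GS − V_t)² = (3.8/2)×(2.37 − 1.8)² = 1.9×0.573² = 0.623 mA.
V_DS = V_DD − I_D·R_D = 11 − 0.623×10 = 4.77 V.
Saturation requires V_DS ≥ V_GS − V_t = 0.573 V; 4.77 ≥ 0.573 ✓.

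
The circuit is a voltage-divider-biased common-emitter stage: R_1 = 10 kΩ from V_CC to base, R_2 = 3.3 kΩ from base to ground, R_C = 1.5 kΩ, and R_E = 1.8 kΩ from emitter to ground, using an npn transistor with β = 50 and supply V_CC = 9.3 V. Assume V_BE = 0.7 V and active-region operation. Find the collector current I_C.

Thevenize the base divider: V_Th = V_CC·R_2/(R_1+R_2) = 9.3×3.3/13.3 = 2.31 V, R_Th = R_1‖R_2 = 2.48 kΩ.
Base-emitter loop: V_Th = I_B·R_Th + V_BE + (β+1)I_B·R_E, so I_B = (2.31 − 0.7) / (2.48 + 51×1.8) = 0.0171 mA.
I_C = β·I_B = 50×0.0171 = 0.853 mA, and I_E = (β+1)I_B = 0.87 mA.
V_CE = V_CC − I_C·R_C − I_E·R_E = 9.3 − 0.853×1.5 − 0.87×1.8 = 6.46 V.
V_CE = 6.46 V > 0.2 V confirms active-region operation.

I_C ≈ 0.85 mA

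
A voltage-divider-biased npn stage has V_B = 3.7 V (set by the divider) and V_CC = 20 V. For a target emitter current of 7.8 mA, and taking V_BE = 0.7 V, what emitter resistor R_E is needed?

R_E ≈ 0.38 kΩ

V_E = V_B − V_BE = 3.7 − 0.7 = 3 V.
R_E = V_E / I_E = 3 / 7.8 = 0.385 kΩ.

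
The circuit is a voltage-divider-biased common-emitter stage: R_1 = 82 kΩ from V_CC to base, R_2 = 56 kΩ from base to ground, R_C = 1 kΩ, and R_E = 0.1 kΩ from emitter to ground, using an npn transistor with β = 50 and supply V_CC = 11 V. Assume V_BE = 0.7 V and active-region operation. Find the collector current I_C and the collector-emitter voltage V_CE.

Thevenize the base divider: V_Th = V_CC·R_2/(R_1+R_2) = 11×56/138 = 4.46 V, R_Th = R_1‖R_2 = 33.3 kΩ.
Base-emitter loop: V_Th = I_B·R_Th + V_BE + (β+1)I_B·R_E, so I_B = (4.46 − 0.7) / (33.3 + 51×0.1) = 0.0981 mA.
I_C = β·I_B = 50×0.0981 = 4.9 mA, and I_E = (β+1)I_B = 5 mA.
V_CE = V_CC − I_C·R_C − I_E·R_E = 11 − 4.9×1 − 5×0.1 = 5.6 V.
V_CE = 5.6 V > 0.2 V confirms active-region operation.

I_C ≈ 4.9 mA, V_CE ≈ 5.6 V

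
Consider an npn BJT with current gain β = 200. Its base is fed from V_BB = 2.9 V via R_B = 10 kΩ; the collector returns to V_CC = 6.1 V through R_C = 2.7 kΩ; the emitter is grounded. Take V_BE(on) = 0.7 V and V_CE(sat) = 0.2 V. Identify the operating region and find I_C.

Assume active: I_B = (2.9 − 0.7)/10 = 0.22 mA, giving I_C = β·I_B = 44 mA.
But then V_CE = 6.1 − 44×2.7 = -113 V < V_CE(sat) = 0.2 V — impossible in the active region.
So the transistor is saturated. With V_CE = 0.2 V, I_C = (V_CC − 0.2)/R_C = 5.9/2.7 = 2.19 mA.
Check: β·I_B = 44 mA > I_C = 2.19 mA, confirming saturation.

saturation; I_C ≈ 2.2 mA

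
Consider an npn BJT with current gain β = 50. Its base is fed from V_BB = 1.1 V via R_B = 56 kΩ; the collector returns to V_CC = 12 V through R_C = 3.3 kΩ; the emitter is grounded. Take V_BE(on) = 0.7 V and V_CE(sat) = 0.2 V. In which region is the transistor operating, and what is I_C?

Assume active. Base-emitter loop: I_B = (V_BB − V_BE)/R_B = (1.1 − 0.7)/56 = 0.00714 mA.
I_C = β·I_B = 50×0.00714 = 0.357 mA.
V_CE = V_CC − I_C·R_C = 12 − 0.357×3.3 = 10.8 V > V_CE(sat), so the active-region assumption holds.

active; I_C ≈ 0.36 mA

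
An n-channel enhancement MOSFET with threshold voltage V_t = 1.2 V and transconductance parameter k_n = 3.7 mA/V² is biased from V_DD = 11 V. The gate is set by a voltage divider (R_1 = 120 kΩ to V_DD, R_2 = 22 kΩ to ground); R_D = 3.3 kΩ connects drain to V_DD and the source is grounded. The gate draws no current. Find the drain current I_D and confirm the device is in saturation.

I_D ≈ 0.47 mA

V_G = V_DD·R_2/(R_1+R_2) = 11×22/142 = 1.7 V. With the source grounded, V_GS = V_G = 1.7 V.
Assume saturation: I_D = (k_n/2)(V_GS − V_t)² = (3.7/2)×(1.7 − 1.2)² = 1.85×0.504² = 0.47 mA.
V_DS = V_DD − I_D·R_D = 11 − 0.47×3.3 = 9.45 V.
Saturation requires V_DS ≥ V_GS − V_t = 0.504 V; 9.45 ≥ 0.504 ✓.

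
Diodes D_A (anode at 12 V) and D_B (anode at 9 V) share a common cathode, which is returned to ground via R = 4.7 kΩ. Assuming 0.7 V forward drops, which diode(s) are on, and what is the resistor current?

Only D_A conducts; I_R ≈ 2.4 mA

Assume both conduct. Then node N would need to be at both 12−0.7 = 11.3 V and 9−0.7 = 8.3 V, which is impossible.
Assume only D_A conducts: V_N = 12 − 0.7 = 11.3 V, so I_R = 11.3/4.7 = 2.4 mA.
Check D_B: its anode-to-cathode voltage is 9 − 11.3 = -2.3 V < 0.7 V, so it is off. The assumption is consistent.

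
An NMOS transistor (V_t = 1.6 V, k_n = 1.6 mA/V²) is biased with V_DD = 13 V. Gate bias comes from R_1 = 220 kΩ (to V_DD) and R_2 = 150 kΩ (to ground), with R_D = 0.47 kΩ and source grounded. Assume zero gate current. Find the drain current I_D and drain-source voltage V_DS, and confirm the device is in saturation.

V_G = V_DD·R_2/(R_1+R_2) = 13×150/370 = 5.27 V. With the source grounded, V_GS = V_G = 5.27 V.
Assume saturation: I_D = (k_n/2)(V_GS − V_t)² = (1.6/2)×(5.27 − 1.6)² = 0.8×3.67² = 10.8 mA.
V_DS = V_DD − I_D·R_D = 13 − 10.8×0.47 = 7.93 V.
Saturation requires V_DS ≥ V_GS − V_t = 3.67 V; 7.93 ≥ 3.67 ✓.

I_D ≈ 11 mA, V_DS ≈ 7.9 V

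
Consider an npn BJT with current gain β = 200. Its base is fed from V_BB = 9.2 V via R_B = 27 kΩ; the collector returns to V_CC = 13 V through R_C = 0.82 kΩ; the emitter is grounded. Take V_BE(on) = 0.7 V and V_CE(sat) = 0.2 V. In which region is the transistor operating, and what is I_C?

saturation; I_C ≈ 16 mA

Assume active: I_B = (9.2 − 0.7)/27 = 0.315 mA, giving I_C = β·I_B = 63 mA.
But then V_CE = 13 − 63×0.82 = -38.6 V < V_CE(sat) = 0.2 V — impossible in the active region.
So the transistor is saturated. With V_CE = 0.2 V, I_C = (V_CC − 0.2)/R_C = 12.8/0.82 = 15.6 mA.
Check: β·I_B = 63 mA > I_C = 15.6 mA, confirming saturation.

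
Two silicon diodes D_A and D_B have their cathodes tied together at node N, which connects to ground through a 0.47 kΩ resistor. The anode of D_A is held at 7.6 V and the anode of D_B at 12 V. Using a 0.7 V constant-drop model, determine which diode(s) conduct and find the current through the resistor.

Assume both conduct. Then node N would need to be at both 7.6−0.7 = 6.9 V and 12−0.7 = 11.3 V, which is impossible.
Assume only D_B conducts: V_N = 12 − 0.7 = 11.3 V, so I_R = 11.3/0.47 = 24 mA.
Check D_A: its anode-to-cathode voltage is 7.6 − 11.3 = -3.7 V < 0.7 V, so it is off. The assumption is consistent.

Only D_B conducts; I_R ≈ 24 mA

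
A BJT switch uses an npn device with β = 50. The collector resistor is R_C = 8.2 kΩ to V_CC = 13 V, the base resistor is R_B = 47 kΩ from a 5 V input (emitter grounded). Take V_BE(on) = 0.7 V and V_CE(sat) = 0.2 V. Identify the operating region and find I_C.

saturation; I_C ≈ 1.6 mA

Assume active: I_B = (5 − 0.7)/47 = 0.0915 mA, giving I_C = β·I_B = 4.57 mA.
But then V_CE = 13 − 4.57×8.2 = -24.5 V < V_CE(sat) = 0.2 V — impossible in the active region.
So the transistor is saturated. With V_CE = 0.2 V, I_C = (V_CC − 0.2)/R_C = 12.8/8.2 = 1.56 mA.
Check: β·I_B = 4.57 mA > I_C = 1.56 mA, confirming saturation.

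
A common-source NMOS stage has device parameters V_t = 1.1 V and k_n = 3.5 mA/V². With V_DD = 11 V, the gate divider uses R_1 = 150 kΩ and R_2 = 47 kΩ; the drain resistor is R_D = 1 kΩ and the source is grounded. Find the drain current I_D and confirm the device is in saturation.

V_G = V_DD·R_2/(R_1+R_2) = 11×47/197 = 2.62 V. With the source grounded, V_GS = V_G = 2.62 V.
Assume saturation: I_D = (k_n/2)(V_GS − V_t)² = (3.5/2)×(2.62 − 1.1)² = 1.75×1.52² = 4.07 mA.
V_DS = V_DD − I_D·R_D = 11 − 4.07×1 = 6.93 V.
Saturation requires V_DS ≥ V_GS − V_t = 1.52 V; 6.93 ≥ 1.52 ✓.

I_D ≈ 4.1 mA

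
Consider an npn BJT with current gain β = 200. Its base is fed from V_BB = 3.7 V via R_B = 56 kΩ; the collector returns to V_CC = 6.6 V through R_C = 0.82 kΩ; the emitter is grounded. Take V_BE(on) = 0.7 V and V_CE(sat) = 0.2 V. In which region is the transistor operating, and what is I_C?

saturation; I_C ≈ 7.8 mA

Assume active: I_B = (3.7 − 0.7)/56 = 0.0536 mA, giving I_C = β·I_B = 10.7 mA.
But then V_CE = 6.6 − 10.7×0.82 = -2.19 V < V_CE(sat) = 0.2 V — impossible in the active region.
So the transistor is saturated. With V_CE = 0.2 V, I_C = (V_CC − 0.2)/R_C = 6.4/0.82 = 7.8 mA.
Check: β·I_B = 10.7 mA > I_C = 7.8 mA, confirming saturation.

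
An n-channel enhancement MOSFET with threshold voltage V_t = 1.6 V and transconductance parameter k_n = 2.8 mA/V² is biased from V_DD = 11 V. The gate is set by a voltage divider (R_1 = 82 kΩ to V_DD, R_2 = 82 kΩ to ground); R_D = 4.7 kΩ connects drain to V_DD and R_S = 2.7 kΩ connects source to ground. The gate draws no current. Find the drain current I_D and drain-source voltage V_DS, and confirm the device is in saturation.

I_D ≈ 1.1 mA, V_DS ≈ 2.8 V

V_G = V_DD·R_2/(R_1+R_2) = 11×82/164 = 5.5 V.
Assume saturation: I_D = (k_n/2)(V_GS − V_t)² with V_GS = V_G − I_D·R_S = 5.5 − 2.7·I_D.
Substituting gives 10.2·I_D² − 30.5·I_D + 21.3 = 0, with roots I_D = 1.11 or 1.87 mA.
The root I_D = 1.87 mA gives V_GS = 0.443 V ≤ V_t, so take I_D = 1.11 mA.
Then V_GS = 2.49 V and V_DS = V_DD − I_D(R_D+R_S) = 11 − 1.11×7.4 = 2.76 V.
Saturation requires V_DS ≥ V_GS − V_t = 0.892 V; 2.76 ≥ 0.892 ✓.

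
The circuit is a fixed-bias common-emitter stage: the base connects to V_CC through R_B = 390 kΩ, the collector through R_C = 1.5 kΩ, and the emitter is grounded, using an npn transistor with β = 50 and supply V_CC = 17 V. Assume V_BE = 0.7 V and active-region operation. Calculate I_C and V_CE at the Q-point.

Base loop: V_CC = I_B·R_B + V_BE, so I_B = (17 − 0.7)/390 kΩ = 0.0418 mA.
In the active region I_C = β·I_B = 50 × 0.0418 = 2.09 mA.
Collector loop: V_CE = V_CC − I_C·R_C = 17 − 2.09×1.5 = 13.9 V.
Since V_CE = 13.9 V > V_CE(sat) ≈ 0.2 V, the transistor is in the active region as assumed.

I_C ≈ 2.1 mA, V_CE ≈ 14 V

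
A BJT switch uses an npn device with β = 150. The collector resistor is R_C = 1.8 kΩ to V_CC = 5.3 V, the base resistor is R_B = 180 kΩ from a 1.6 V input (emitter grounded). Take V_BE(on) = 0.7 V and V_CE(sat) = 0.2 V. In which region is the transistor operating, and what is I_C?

active; I_C ≈ 0.75 mA

Assume active. Base-emitter loop: I_B = (V_BB − V_BE)/R_B = (1.6 − 0.7)/180 = 0.005 mA.
I_C = β·I_B = 150×0.005 = 0.75 mA.
V_CE = V_CC − I_C·R_C = 5.3 − 0.75×1.8 = 3.95 V > V_CE(sat), so the active-region assumption holds.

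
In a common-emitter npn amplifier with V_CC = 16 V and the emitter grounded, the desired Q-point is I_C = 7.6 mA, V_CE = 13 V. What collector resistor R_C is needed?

R_C ≈ 0.39 kΩ

Collector loop: V_CC = I_C·R_C + V_CE.
R_C = (V_CC − V_CE)/I_C = (16 − 13)/7.6 = 0.395 kΩ.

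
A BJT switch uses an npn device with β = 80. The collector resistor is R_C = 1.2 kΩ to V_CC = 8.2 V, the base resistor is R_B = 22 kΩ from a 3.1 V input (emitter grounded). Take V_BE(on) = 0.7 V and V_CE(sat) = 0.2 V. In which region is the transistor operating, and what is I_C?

Assume active: I_B = (3.1 − 0.7)/22 = 0.109 mA, giving I_C = β·I_B = 8.73 mA.
But then V_CE = 8.2 − 8.73×1.2 = -2.27 V < V_CE(sat) = 0.2 V — impossible in the active region.
So the transistor is saturated. With V_CE = 0.2 V, I_C = (V_CC − 0.2)/R_C = 8/1.2 = 6.67 mA.
Check: β·I_B = 8.73 mA > I_C = 6.67 mA, confirming saturation.

saturation; I_C ≈ 6.7 mA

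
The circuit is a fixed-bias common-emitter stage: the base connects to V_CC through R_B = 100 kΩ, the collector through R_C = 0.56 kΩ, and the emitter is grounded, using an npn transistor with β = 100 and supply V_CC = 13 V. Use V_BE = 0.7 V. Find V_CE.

V_CE ≈ 6.1 V

Base loop: V_CC = I_B·R_B + V_BE, so I_B = (13 − 0.7)/100 kΩ = 0.123 mA.
In the active region I_C = β·I_B = 100 × 0.123 = 12.3 mA.
Collector loop: V_CE = V_CC − I_C·R_C = 13 − 12.3×0.56 = 6.11 V.
Since V_CE = 6.11 V > V_CE(sat) ≈ 0.2 V, the transistor is in the active region as assumed.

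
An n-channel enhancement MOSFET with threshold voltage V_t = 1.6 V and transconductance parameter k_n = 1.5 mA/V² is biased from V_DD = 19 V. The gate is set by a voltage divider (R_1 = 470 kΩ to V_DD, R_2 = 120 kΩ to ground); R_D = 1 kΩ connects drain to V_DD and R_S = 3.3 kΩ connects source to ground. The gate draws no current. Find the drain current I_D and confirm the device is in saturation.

V_G = V_DD·R_2/(R_1+R_2) = 19×120/590 = 3.86 V.
Assume saturation: I_D = (k_n/2)(V_GS − V_t)² with V_GS = V_G − I_D·R_S = 3.86 − 3.3·I_D.
Substituting gives 8.17·I_D² − 12.2·I_D + 3.85 = 0, with roots I_D = 0.451 or 1.04 mA.
The root I_D = 1.04 mA gives V_GS = 0.42 V ≤ V_t, so take I_D = 0.451 mA.
Then V_GS = 2.38 V and V_DS = V_DD − I_D(R_D+R_S) = 19 − 0.451×4.3 = 17.1 V.
Saturation requires V_DS ≥ V_GS − V_t = 0.776 V; 17.1 ≥ 0.776 ✓.

I_D ≈ 0.45 mA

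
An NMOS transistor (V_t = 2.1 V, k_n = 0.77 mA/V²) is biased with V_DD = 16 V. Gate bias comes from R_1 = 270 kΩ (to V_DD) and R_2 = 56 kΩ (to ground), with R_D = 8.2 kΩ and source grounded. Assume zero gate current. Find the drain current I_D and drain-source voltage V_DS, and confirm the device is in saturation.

I_D ≈ 0.16 mA, V_DS ≈ 15 V

V_G = V_DD·R_2/(R_1+R_2) = 16×56/326 = 2.75 V. With the source grounded, V_GS = V_G = 2.75 V.
Assume saturation: I_D = (k_n/2)(V_GS − V_t)² = (0.77/2)×(2.75 − 2.1)² = 0.385×0.648² = 0.162 mA.
V_DS = V_DD − I_D·R_D = 16 − 0.162×8.2 = 14.7 V.
Saturation requires V_DS ≥ V_GS − V_t = 0.648 V; 14.7 ≥ 0.648 ✓.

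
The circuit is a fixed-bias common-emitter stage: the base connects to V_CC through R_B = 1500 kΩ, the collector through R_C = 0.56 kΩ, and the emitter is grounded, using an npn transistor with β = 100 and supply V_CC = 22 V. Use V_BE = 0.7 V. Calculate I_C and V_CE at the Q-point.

I_C ≈ 1.4 mA, V_CE ≈ 21 V

Base loop: V_CC = I_B·R_B + V_BE, so I_B = (22 − 0.7)/1500 kΩ = 0.0142 mA.
In the active region I_C = β·I_B = 100 × 0.0142 = 1.42 mA.
Collector loop: V_CE = V_CC − I_C·R_C = 22 − 1.42×0.56 = 21.2 V.
Since V_CE = 21.2 V > V_CE(sat) ≈ 0.2 V, the transistor is in the active region as assumed.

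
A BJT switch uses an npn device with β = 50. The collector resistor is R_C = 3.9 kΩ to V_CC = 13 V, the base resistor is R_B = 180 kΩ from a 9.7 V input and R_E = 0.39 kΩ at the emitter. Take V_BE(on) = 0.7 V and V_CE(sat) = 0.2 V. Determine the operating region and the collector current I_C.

active; I_C ≈ 2.3 mA

Assume active. Base-emitter loop: I_B = (V_BB − V_BE)/(R_B + (β+1)R_E) = (9.7 − 0.7)/(180 + 51×0.39) = 0.045 mA.
I_C = β·I_B = 50×0.045 = 2.25 mA.
V_CE = V_CC − I_C·R_C − I_E·R_E = 13 − 2.25×3.9 − 2.3×0.39 = 3.32 V > V_CE(sat), so the active-region assumption holds.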